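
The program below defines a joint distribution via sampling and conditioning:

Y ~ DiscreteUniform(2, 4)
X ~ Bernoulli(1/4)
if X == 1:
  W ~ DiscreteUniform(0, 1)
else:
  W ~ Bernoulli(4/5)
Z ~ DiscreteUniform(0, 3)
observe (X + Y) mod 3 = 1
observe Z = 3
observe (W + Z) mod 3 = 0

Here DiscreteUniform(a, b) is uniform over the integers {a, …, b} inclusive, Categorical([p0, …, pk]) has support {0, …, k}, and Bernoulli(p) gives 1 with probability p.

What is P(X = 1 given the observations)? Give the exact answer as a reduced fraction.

P(X = 1 | obs) = 5/11

Enumerate traces; 2 have nonzero weight after conditioning:
  (Y=3, X=1, W=0, Z=3) weight 1/96
  (Y=4, X=0, W=0, Z=3) weight 1/80
Group by X:
  weight(X=0) = 1/80
  weight(X=1) = 1/96
Total weight = 1/80 + 1/96 = 11/480
P(X=0 | obs) = 1/80 / 11/480 = 6/11
P(X=1 | obs) = 1/96 / 11/480 = 5/11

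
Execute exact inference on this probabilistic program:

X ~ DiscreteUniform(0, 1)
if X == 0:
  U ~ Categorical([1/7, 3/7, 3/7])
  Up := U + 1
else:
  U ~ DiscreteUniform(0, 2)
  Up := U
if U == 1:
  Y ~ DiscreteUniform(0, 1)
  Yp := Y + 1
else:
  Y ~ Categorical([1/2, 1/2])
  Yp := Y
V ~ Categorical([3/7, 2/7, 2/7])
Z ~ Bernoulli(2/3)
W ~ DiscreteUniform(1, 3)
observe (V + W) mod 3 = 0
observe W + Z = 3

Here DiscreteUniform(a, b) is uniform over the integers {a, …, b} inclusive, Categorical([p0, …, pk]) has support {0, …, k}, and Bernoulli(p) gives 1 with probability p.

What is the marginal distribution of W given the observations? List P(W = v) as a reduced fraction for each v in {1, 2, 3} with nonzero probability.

P(W=2) = 4/7, P(W=3) = 3/7

Enumerate traces; 24 have nonzero weight after conditioning:
  (X=0, U=0, Y=0, V=0, Z=0, W=3) weight 1/588
  (X=0, U=0, Y=0, V=1, Z=1, W=2) weight 1/441
  (X=0, U=0, Y=1, V=0, Z=0, W=3) weight 1/588
  (X=0, U=0, Y=1, V=1, Z=1, W=2) weight 1/441
  (X=0, U=1, Y=0, V=0, Z=0, W=3) weight 1/196
  (X=0, U=1, Y=0, V=1, Z=1, W=2) weight 1/147
  (X=0, U=1, Y=1, V=0, Z=0, W=3) weight 1/196
  (X=0, U=1, Y=1, V=1, Z=1, W=2) weight 1/147
  … 16 more
Group by W:
  weight(W=2) = 4/63
  weight(W=3) = 1/21
Total weight = 4/63 + 1/21 = 1/9
P(W=2 | obs) = 4/63 / 1/9 = 4/7
P(W=3 | obs) = 1/21 / 1/9 = 3/7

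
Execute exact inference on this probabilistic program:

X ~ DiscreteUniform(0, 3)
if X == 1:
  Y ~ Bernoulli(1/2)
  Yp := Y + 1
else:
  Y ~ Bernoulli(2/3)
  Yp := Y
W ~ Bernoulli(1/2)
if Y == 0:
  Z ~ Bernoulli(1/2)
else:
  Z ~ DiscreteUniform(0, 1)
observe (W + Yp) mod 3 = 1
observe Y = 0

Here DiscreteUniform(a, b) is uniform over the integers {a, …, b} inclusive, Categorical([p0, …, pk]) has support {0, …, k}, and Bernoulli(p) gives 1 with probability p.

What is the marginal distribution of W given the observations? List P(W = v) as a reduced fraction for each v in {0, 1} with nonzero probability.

P(W=0) = 1/3, P(W=1) = 2/3

Enumerate traces; 8 have nonzero weight after conditioning:
  (X=0, Y=0, W=1, Z=0) weight 1/48
  (X=0, Y=0, W=1, Z=1) weight 1/48
  (X=1, Y=0, W=0, Z=0) weight 1/32
  (X=1, Y=0, W=0, Z=1) weight 1/32
  (X=2, Y=0, W=1, Z=0) weight 1/48
  (X=2, Y=0, W=1, Z=1) weight 1/48
  (X=3, Y=0, W=1, Z=0) weight 1/48
  (X=3, Y=0, W=1, Z=1) weight 1/48
Group by W:
  weight(W=0) = 1/16
  weight(W=1) = 1/8
Total weight = 1/16 + 1/8 = 3/16
P(W=0 | obs) = 1/16 / 3/16 = 1/3
P(W=1 | obs) = 1/8 / 3/16 = 2/3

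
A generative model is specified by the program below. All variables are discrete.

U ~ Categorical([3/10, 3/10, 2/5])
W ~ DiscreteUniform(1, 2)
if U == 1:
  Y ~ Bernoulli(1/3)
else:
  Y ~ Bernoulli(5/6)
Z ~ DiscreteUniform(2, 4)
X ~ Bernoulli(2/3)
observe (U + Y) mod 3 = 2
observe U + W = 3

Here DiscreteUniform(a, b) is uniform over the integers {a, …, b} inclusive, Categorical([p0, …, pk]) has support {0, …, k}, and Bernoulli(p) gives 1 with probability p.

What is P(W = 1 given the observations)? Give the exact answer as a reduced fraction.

P(W = 1 | obs) = 2/5

Enumerate traces; 12 have nonzero weight after conditioning:
  (U=1, W=2, Y=1, Z=2, X=0) weight 1/180
  (U=1, W=2, Y=1, Z=2, X=1) weight 1/90
  (U=1, W=2, Y=1, Z=3, X=0) weight 1/180
  (U=1, W=2, Y=1, Z=3, X=1) weight 1/90
  (U=1, W=2, Y=1, Z=4, X=0) weight 1/180
  (U=1, W=2, Y=1, Z=4, X=1) weight 1/90
  (U=2, W=1, Y=0, Z=2, X=0) weight 1/270
  (U=2, W=1, Y=0, Z=2, X=1) weight 1/135
  … 4 more
Group by W:
  weight(W=1) = 1/30
  weight(W=2) = 1/20
Total weight = 1/30 + 1/20 = 1/12
P(W=1 | obs) = 1/30 / 1/12 = 2/5
P(W=2 | obs) = 1/20 / 1/12 = 3/5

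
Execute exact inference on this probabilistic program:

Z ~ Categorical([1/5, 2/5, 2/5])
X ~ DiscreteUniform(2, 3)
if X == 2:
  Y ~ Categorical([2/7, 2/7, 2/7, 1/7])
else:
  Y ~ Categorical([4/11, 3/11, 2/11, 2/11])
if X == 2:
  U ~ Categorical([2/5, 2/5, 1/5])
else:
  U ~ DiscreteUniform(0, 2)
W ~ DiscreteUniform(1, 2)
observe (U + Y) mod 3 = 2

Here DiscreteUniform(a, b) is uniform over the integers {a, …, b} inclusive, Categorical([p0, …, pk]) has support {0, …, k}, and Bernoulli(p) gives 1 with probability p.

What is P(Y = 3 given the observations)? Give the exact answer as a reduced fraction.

P(Y = 3 | obs) = 103/748

Enumerate traces; 48 have nonzero weight after conditioning:
  (Z=0, X=2, Y=0, U=2, W=1) weight 1/350
  (Z=0, X=2, Y=0, U=2, W=2) weight 1/350
  (Z=0, X=2, Y=1, U=1, W=1) weight 1/175
  (Z=0, X=2, Y=1, U=1, W=2) weight 1/175
  (Z=0, X=2, Y=2, U=0, W=1) weight 1/175
  (Z=0, X=2, Y=2, U=0, W=2) weight 1/175
  (Z=0, X=2, Y=3, U=2, W=1) weight 1/700
  (Z=0, X=2, Y=3, U=2, W=2) weight 1/700
  … 40 more
Group by Y:
  weight(Y=0) = 103/1155
  weight(Y=1) = 79/770
  weight(Y=2) = 101/1155
  weight(Y=3) = 103/2310
Total weight = 103/1155 + 79/770 + 101/1155 + 103/2310 = 34/105
P(Y=0 | obs) = 103/1155 / 34/105 = 103/374
P(Y=1 | obs) = 79/770 / 34/105 = 237/748
P(Y=2 | obs) = 101/1155 / 34/105 = 101/374
P(Y=3 | obs) = 103/2310 / 34/105 = 103/748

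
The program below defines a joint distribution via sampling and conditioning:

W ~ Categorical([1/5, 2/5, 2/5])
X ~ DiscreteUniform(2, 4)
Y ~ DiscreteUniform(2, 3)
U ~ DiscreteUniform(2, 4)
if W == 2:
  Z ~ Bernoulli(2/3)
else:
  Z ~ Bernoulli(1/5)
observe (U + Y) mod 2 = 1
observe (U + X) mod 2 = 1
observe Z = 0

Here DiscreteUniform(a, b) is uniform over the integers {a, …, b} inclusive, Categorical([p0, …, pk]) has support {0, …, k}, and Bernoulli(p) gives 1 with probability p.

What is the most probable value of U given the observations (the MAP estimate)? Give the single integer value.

Enumerate traces; 12 have nonzero weight after conditioning:
  (W=0, X=2, Y=2, U=3, Z=0) weight 2/225
  (W=0, X=3, Y=3, U=2, Z=0) weight 2/225
  (W=0, X=3, Y=3, U=4, Z=0) weight 2/225
  (W=0, X=4, Y=2, U=3, Z=0) weight 2/225
  (W=1, X=2, Y=2, U=3, Z=0) weight 4/225
  (W=1, X=3, Y=3, U=2, Z=0) weight 4/225
  (W=1, X=3, Y=3, U=4, Z=0) weight 4/225
  (W=1, X=4, Y=2, U=3, Z=0) weight 4/225
  … 4 more
Group by U:
  weight(U=2) = 23/675
  weight(U=3) = 46/675
  weight(U=4) = 23/675
Total weight = 23/675 + 46/675 + 23/675 = 92/675
P(U=2 | obs) = 23/675 / 92/675 = 1/4
P(U=3 | obs) = 46/675 / 92/675 = 1/2
P(U=4 | obs) = 23/675 / 92/675 = 1/4
argmax = 3

argmax_v P(U = v | obs) = 3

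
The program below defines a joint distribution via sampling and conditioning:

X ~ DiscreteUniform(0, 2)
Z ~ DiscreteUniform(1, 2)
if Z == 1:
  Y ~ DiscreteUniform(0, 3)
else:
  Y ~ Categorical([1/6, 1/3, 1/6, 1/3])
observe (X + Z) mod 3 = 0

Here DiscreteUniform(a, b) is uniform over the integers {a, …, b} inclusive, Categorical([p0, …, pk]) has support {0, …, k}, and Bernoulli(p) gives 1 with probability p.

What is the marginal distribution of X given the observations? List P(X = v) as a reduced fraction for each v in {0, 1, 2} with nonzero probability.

P(X=1) = 1/2, P(X=2) = 1/2

Enumerate traces; 8 have nonzero weight after conditioning:
  (X=1, Z=2, Y=0) weight 1/36
  (X=1, Z=2, Y=1) weight 1/18
  (X=1, Z=2, Y=2) weight 1/36
  (X=1, Z=2, Y=3) weight 1/18
  (X=2, Z=1, Y=0) weight 1/24
  (X=2, Z=1, Y=1) weight 1/24
  (X=2, Z=1, Y=2) weight 1/24
  (X=2, Z=1, Y=3) weight 1/24
Group by X:
  weight(X=1) = 1/6
  weight(X=2) = 1/6
Total weight = 1/6 + 1/6 = 1/3
P(X=1 | obs) = 1/6 / 1/3 = 1/2
P(X=2 | obs) = 1/6 / 1/3 = 1/2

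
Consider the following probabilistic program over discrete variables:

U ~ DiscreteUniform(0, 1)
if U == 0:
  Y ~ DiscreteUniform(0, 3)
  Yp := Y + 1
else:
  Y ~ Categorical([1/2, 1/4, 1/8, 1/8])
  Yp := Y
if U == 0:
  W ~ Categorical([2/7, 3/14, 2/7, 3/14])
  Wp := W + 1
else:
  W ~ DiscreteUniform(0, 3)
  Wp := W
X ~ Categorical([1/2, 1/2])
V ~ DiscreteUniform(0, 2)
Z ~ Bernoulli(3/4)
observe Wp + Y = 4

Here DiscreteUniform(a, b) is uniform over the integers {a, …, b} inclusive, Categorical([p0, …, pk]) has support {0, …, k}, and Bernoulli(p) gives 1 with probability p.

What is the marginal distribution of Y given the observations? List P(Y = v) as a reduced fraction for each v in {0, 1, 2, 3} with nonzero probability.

P(Y=0) = 1/7, P(Y=1) = 5/14, P(Y=2) = 19/84, P(Y=3) = 23/84

Enumerate traces; 84 have nonzero weight after conditioning:
  (U=0, Y=0, W=3, X=0, V=0, Z=0) weight 1/896
  (U=0, Y=0, W=3, X=0, V=0, Z=1) weight 3/896
  (U=0, Y=0, W=3, X=0, V=1, Z=0) weight 1/896
  (U=0, Y=0, W=3, X=0, V=1, Z=1) weight 3/896
  (U=0, Y=0, W=3, X=0, V=2, Z=0) weight 1/896
  (U=0, Y=0, W=3, X=0, V=2, Z=1) weight 3/896
  (U=0, Y=0, W=3, X=1, V=0, Z=0) weight 1/896
  (U=0, Y=0, W=3, X=1, V=0, Z=1) weight 3/896
  (U=0, Y=1, W=2, X=0, V=0, Z=0) weight 1/672
  (U=0, Y=2, W=1, X=0, V=0, Z=0) weight 1/896
  … 74 more
Group by Y:
  weight(Y=0) = 3/112
  weight(Y=1) = 15/224
  weight(Y=2) = 19/448
  weight(Y=3) = 23/448
Total weight = 3/112 + 15/224 + 19/448 + 23/448 = 3/16
P(Y=0 | obs) = 3/112 / 3/16 = 1/7
P(Y=1 | obs) = 15/224 / 3/16 = 5/14
P(Y=2 | obs) = 19/448 / 3/16 = 19/84
P(Y=3 | obs) = 23/448 / 3/16 = 23/84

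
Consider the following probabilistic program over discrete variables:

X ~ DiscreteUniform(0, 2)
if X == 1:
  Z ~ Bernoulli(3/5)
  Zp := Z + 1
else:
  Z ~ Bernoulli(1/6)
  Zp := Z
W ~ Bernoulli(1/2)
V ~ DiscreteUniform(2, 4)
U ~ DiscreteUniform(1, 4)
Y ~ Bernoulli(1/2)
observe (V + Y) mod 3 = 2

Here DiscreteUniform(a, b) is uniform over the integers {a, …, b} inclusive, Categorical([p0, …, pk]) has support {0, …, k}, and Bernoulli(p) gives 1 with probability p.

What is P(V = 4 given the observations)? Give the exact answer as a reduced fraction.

P(V = 4 | obs) = 1/2

Enumerate traces; 96 have nonzero weight after conditioning:
  (X=0, Z=0, W=0, V=2, U=1, Y=0) weight 5/864
  (X=0, Z=0, W=0, V=2, U=2, Y=0) weight 5/864
  (X=0, Z=0, W=0, V=2, U=3, Y=0) weight 5/864
  (X=0, Z=0, W=0, V=2, U=4, Y=0) weight 5/864
  (X=0, Z=0, W=0, V=4, U=1, Y=1) weight 5/864
  (X=0, Z=0, W=0, V=4, U=2, Y=1) weight 5/864
  (X=0, Z=0, W=0, V=4, U=3, Y=1) weight 5/864
  (X=0, Z=0, W=0, V=4, U=4, Y=1) weight 5/864
  … 88 more
Group by V:
  weight(V=2) = 1/6
  weight(V=4) = 1/6
Total weight = 1/6 + 1/6 = 1/3
P(V=2 | obs) = 1/6 / 1/3 = 1/2
P(V=4 | obs) = 1/6 / 1/3 = 1/2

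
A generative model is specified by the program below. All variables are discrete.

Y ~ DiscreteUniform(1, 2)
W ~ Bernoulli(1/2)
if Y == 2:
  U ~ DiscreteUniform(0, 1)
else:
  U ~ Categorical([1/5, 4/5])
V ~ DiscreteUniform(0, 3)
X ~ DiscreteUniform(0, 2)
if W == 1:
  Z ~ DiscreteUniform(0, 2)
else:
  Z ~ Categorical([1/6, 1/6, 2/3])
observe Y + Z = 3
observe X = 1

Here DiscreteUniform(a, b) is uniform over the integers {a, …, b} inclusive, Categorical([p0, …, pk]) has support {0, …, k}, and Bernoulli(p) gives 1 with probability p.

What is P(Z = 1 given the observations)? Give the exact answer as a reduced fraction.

Enumerate traces; 32 have nonzero weight after conditioning:
  (Y=1, W=0, U=0, V=0, X=1, Z=2) weight 1/360
  (Y=1, W=0, U=0, V=1, X=1, Z=2) weight 1/360
  (Y=1, W=0, U=0, V=2, X=1, Z=2) weight 1/360
  (Y=1, W=0, U=0, V=3, X=1, Z=2) weight 1/360
  (Y=1, W=0, U=1, V=0, X=1, Z=2) weight 1/90
  (Y=1, W=0, U=1, V=1, X=1, Z=2) weight 1/90
  (Y=1, W=0, U=1, V=2, X=1, Z=2) weight 1/90
  (Y=1, W=0, U=1, V=3, X=1, Z=2) weight 1/90
  (Y=2, W=0, U=0, V=0, X=1, Z=1) weight 1/576
  … 23 more
Group by Z:
  weight(Z=1) = 1/24
  weight(Z=2) = 1/12
Total weight = 1/24 + 1/12 = 1/8
P(Z=1 | obs) = 1/24 / 1/8 = 1/3
P(Z=2 | obs) = 1/12 / 1/8 = 2/3

P(Z = 1 | obs) = 1/3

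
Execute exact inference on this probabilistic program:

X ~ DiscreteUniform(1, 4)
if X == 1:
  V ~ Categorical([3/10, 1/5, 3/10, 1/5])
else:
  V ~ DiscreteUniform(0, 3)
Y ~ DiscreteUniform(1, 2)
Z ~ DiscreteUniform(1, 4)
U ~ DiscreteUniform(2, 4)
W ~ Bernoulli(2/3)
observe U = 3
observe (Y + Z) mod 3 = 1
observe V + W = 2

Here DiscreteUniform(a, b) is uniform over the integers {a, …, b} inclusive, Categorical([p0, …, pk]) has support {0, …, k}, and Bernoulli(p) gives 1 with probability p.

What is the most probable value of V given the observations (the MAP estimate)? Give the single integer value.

argmax_v P(V = v | obs) = 1

Enumerate traces; 16 have nonzero weight after conditioning:
  (X=1, V=1, Y=1, Z=3, U=3, W=1) weight 1/720
  (X=1, V=1, Y=2, Z=2, U=3, W=1) weight 1/720
  (X=1, V=2, Y=1, Z=3, U=3, W=0) weight 1/960
  (X=1, V=2, Y=2, Z=2, U=3, W=0) weight 1/960
  (X=2, V=1, Y=1, Z=3, U=3, W=1) weight 1/576
  (X=2, V=1, Y=2, Z=2, U=3, W=1) weight 1/576
  (X=2, V=2, Y=1, Z=3, U=3, W=0) weight 1/1152
  (X=2, V=2, Y=2, Z=2, U=3, W=0) weight 1/1152
  … 8 more
Group by V:
  weight(V=1) = 19/1440
  weight(V=2) = 7/960
Total weight = 19/1440 + 7/960 = 59/2880
P(V=1 | obs) = 19/1440 / 59/2880 = 38/59
P(V=2 | obs) = 7/960 / 59/2880 = 21/59
argmax = 1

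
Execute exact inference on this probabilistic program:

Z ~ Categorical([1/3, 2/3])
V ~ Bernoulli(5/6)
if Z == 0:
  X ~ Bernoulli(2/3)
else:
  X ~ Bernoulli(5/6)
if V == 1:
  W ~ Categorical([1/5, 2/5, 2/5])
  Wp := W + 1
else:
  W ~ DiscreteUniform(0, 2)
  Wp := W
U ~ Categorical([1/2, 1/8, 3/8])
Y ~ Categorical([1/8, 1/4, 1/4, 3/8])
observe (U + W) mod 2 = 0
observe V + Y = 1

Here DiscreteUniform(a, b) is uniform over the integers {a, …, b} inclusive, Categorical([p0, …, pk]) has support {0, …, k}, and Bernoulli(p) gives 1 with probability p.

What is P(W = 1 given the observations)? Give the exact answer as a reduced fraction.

P(W = 1 | obs) = 8/99

Enumerate traces; 40 have nonzero weight after conditioning:
  (Z=0, V=0, X=0, W=0, U=0, Y=1) weight 1/1296
  (Z=0, V=0, X=0, W=0, U=2, Y=1) weight 1/1728
  (Z=0, V=0, X=0, W=1, U=1, Y=1) weight 1/5184
  (Z=0, V=0, X=0, W=2, U=0, Y=1) weight 1/1296
  (Z=0, V=0, X=0, W=2, U=2, Y=1) weight 1/1728
  (Z=0, V=0, X=1, W=0, U=0, Y=1) weight 1/648
  (Z=0, V=0, X=1, W=0, U=2, Y=1) weight 1/864
  (Z=0, V=0, X=1, W=1, U=1, Y=1) weight 1/2592
  … 32 more
Group by W:
  weight(W=0) = 35/1152
  weight(W=1) = 1/144
  weight(W=2) = 7/144
Total weight = 35/1152 + 1/144 + 7/144 = 11/128
P(W=0 | obs) = 35/1152 / 11/128 = 35/99
P(W=1 | obs) = 1/144 / 11/128 = 8/99
P(W=2 | obs) = 7/144 / 11/128 = 56/99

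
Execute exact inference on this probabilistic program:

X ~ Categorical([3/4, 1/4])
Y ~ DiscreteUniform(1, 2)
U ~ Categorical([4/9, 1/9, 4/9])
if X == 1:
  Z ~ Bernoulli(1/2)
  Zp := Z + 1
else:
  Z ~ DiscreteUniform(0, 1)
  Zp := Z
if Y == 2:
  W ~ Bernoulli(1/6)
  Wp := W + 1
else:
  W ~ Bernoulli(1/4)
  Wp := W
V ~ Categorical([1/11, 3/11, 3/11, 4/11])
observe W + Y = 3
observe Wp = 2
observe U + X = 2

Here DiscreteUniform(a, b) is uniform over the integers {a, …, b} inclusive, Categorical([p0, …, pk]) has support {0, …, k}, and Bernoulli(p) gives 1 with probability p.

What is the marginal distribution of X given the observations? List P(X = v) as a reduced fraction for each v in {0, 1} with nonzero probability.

Enumerate traces; 16 have nonzero weight after conditioning:
  (X=0, Y=2, U=2, Z=0, W=1, V=0) weight 1/792
  (X=0, Y=2, U=2, Z=0, W=1, V=1) weight 1/264
  (X=0, Y=2, U=2, Z=0, W=1, V=2) weight 1/264
  (X=0, Y=2, U=2, Z=0, W=1, V=3) weight 1/198
  (X=0, Y=2, U=2, Z=1, W=1, V=0) weight 1/792
  (X=0, Y=2, U=2, Z=1, W=1, V=1) weight 1/264
  (X=0, Y=2, U=2, Z=1, W=1, V=2) weight 1/264
  (X=0, Y=2, U=2, Z=1, W=1, V=3) weight 1/198
  (X=1, Y=2, U=1, Z=0, W=1, V=0) weight 1/9504
  … 7 more
Group by X:
  weight(X=0) = 1/36
  weight(X=1) = 1/432
Total weight = 1/36 + 1/432 = 13/432
P(X=0 | obs) = 1/36 / 13/432 = 12/13
P(X=1 | obs) = 1/432 / 13/432 = 1/13

P(X=0) = 12/13, P(X=1) = 1/13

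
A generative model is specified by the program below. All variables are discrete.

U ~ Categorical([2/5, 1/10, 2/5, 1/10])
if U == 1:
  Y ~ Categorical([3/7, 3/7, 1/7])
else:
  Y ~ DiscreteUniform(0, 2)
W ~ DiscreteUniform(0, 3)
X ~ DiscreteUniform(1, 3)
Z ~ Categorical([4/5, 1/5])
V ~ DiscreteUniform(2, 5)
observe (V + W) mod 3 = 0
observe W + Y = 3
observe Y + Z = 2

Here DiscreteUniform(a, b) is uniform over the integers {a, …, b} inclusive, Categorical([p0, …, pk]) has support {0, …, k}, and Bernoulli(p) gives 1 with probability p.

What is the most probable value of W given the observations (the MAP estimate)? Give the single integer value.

Enumerate traces; 36 have nonzero weight after conditioning:
  (U=0, Y=1, W=2, X=1, Z=1, V=4) weight 1/1800
  (U=0, Y=1, W=2, X=2, Z=1, V=4) weight 1/1800
  (U=0, Y=1, W=2, X=3, Z=1, V=4) weight 1/1800
  (U=0, Y=2, W=1, X=1, Z=0, V=2) weight 1/450
  (U=0, Y=2, W=1, X=1, Z=0, V=5) weight 1/450
  (U=0, Y=2, W=1, X=2, Z=0, V=2) weight 1/450
  (U=0, Y=2, W=1, X=2, Z=0, V=5) weight 1/450
  (U=0, Y=2, W=1, X=3, Z=0, V=2) weight 1/450
  … 28 more
Group by W:
  weight(W=1) = 11/350
  weight(W=2) = 3/700
Total weight = 11/350 + 3/700 = 1/28
P(W=1 | obs) = 11/350 / 1/28 = 22/25
P(W=2 | obs) = 3/700 / 1/28 = 3/25
argmax = 1

argmax_v P(W = v | obs) = 1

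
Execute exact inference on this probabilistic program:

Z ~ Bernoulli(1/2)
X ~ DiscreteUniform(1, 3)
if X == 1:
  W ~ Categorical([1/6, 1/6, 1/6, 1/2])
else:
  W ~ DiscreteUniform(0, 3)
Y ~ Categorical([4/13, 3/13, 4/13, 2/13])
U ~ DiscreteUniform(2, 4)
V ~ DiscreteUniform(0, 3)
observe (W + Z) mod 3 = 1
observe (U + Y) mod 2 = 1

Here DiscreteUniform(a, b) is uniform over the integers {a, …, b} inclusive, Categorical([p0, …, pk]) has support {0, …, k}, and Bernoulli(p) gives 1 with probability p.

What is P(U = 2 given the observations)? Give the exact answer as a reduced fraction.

Enumerate traces; 216 have nonzero weight after conditioning:
  (Z=0, X=1, W=1, Y=0, U=3, V=0) weight 1/1404
  (Z=0, X=1, W=1, Y=0, U=3, V=1) weight 1/1404
  (Z=0, X=1, W=1, Y=0, U=3, V=2) weight 1/1404
  (Z=0, X=1, W=1, Y=0, U=3, V=3) weight 1/1404
  (Z=0, X=1, W=1, Y=1, U=2, V=0) weight 1/1872
  (Z=0, X=1, W=1, Y=1, U=2, V=1) weight 1/1872
  (Z=0, X=1, W=1, Y=1, U=2, V=2) weight 1/1872
  (Z=0, X=1, W=1, Y=1, U=2, V=3) weight 1/1872
  (Z=0, X=1, W=1, Y=1, U=4, V=0) weight 1/1872
  … 207 more
Group by U:
  weight(U=2) = 35/702
  weight(U=3) = 28/351
  weight(U=4) = 35/702
Total weight = 35/702 + 28/351 + 35/702 = 7/39
P(U=2 | obs) = 35/702 / 7/39 = 5/18
P(U=3 | obs) = 28/351 / 7/39 = 4/9
P(U=4 | obs) = 35/702 / 7/39 = 5/18

P(U = 2 | obs) = 5/18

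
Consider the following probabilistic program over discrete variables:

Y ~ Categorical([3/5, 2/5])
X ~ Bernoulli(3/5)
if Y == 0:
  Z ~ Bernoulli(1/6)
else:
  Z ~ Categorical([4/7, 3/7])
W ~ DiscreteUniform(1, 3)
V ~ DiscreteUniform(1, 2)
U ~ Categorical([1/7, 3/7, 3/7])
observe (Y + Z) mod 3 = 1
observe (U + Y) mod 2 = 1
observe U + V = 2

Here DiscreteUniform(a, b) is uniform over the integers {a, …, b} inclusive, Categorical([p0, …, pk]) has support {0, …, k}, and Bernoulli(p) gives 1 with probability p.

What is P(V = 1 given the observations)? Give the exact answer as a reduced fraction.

P(V = 1 | obs) = 21/37

Enumerate traces; 12 have nonzero weight after conditioning:
  (Y=0, X=0, Z=1, W=1, V=1, U=1) weight 1/350
  (Y=0, X=0, Z=1, W=2, V=1, U=1) weight 1/350
  (Y=0, X=0, Z=1, W=3, V=1, U=1) weight 1/350
  (Y=0, X=1, Z=1, W=1, V=1, U=1) weight 3/700
  (Y=0, X=1, Z=1, W=2, V=1, U=1) weight 3/700
  (Y=0, X=1, Z=1, W=3, V=1, U=1) weight 3/700
  (Y=1, X=0, Z=0, W=1, V=2, U=0) weight 8/3675
  (Y=1, X=0, Z=0, W=2, V=2, U=0) weight 8/3675
  … 4 more
Group by V:
  weight(V=1) = 3/140
  weight(V=2) = 4/245
Total weight = 3/140 + 4/245 = 37/980
P(V=1 | obs) = 3/140 / 37/980 = 21/37
P(V=2 | obs) = 4/245 / 37/980 = 16/37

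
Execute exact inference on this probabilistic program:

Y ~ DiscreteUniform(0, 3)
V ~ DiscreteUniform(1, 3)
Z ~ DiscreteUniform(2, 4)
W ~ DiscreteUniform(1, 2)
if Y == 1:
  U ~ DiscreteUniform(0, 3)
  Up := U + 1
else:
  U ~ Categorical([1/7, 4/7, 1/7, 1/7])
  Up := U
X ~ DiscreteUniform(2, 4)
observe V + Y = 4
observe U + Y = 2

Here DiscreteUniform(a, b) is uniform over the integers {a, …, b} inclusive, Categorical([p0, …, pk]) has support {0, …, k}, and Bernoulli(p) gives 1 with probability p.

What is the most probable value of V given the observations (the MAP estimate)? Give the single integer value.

argmax_v P(V = v | obs) = 3

Enumerate traces; 36 have nonzero weight after conditioning:
  (Y=1, V=3, Z=2, W=1, U=1, X=2) weight 1/864
  (Y=1, V=3, Z=2, W=1, U=1, X=3) weight 1/864
  (Y=1, V=3, Z=2, W=1, U=1, X=4) weight 1/864
  (Y=1, V=3, Z=2, W=2, U=1, X=2) weight 1/864
  (Y=1, V=3, Z=2, W=2, U=1, X=3) weight 1/864
  (Y=1, V=3, Z=2, W=2, U=1, X=4) weight 1/864
  (Y=1, V=3, Z=3, W=1, U=1, X=2) weight 1/864
  (Y=1, V=3, Z=3, W=1, U=1, X=3) weight 1/864
  (Y=2, V=2, Z=2, W=1, U=0, X=2) weight 1/1512
  … 27 more
Group by V:
  weight(V=2) = 1/84
  weight(V=3) = 1/48
Total weight = 1/84 + 1/48 = 11/336
P(V=2 | obs) = 1/84 / 11/336 = 4/11
P(V=3 | obs) = 1/48 / 11/336 = 7/11
argmax = 3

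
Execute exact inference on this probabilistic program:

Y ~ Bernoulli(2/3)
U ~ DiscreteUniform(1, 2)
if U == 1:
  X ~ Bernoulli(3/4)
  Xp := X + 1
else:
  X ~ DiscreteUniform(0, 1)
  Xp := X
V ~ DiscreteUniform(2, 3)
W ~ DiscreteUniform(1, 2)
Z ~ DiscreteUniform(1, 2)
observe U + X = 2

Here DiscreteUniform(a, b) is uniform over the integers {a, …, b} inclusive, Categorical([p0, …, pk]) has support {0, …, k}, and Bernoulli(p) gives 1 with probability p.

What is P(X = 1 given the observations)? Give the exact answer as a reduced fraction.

P(X = 1 | obs) = 3/5

Enumerate traces; 32 have nonzero weight after conditioning:
  (Y=0, U=1, X=1, V=2, W=1, Z=1) weight 1/64
  (Y=0, U=1, X=1, V=2, W=1, Z=2) weight 1/64
  (Y=0, U=1, X=1, V=2, W=2, Z=1) weight 1/64
  (Y=0, U=1, X=1, V=2, W=2, Z=2) weight 1/64
  (Y=0, U=1, X=1, V=3, W=1, Z=1) weight 1/64
  (Y=0, U=1, X=1, V=3, W=1, Z=2) weight 1/64
  (Y=0, U=1, X=1, V=3, W=2, Z=1) weight 1/64
  (Y=0, U=1, X=1, V=3, W=2, Z=2) weight 1/64
  (Y=0, U=2, X=0, V=2, W=1, Z=1) weight 1/96
  … 23 more
Group by X:
  weight(X=0) = 1/4
  weight(X=1) = 3/8
Total weight = 1/4 + 3/8 = 5/8
P(X=0 | obs) = 1/4 / 5/8 = 2/5
P(X=1 | obs) = 3/8 / 5/8 = 3/5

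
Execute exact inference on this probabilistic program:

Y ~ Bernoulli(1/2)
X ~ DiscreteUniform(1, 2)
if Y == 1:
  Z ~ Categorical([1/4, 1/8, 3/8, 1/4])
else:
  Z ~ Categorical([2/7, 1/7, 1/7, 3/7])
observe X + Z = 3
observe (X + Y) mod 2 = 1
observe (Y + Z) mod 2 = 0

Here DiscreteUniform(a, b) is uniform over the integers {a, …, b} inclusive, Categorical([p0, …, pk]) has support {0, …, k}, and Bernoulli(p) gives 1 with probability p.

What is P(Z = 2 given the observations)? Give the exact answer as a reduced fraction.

P(Z = 2 | obs) = 8/15

Enumerate traces; 2 have nonzero weight after conditioning:
  (Y=0, X=1, Z=2) weight 1/28
  (Y=1, X=2, Z=1) weight 1/32
Group by Z:
  weight(Z=1) = 1/32
  weight(Z=2) = 1/28
Total weight = 1/32 + 1/28 = 15/224
P(Z=1 | obs) = 1/32 / 15/224 = 7/15
P(Z=2 | obs) = 1/28 / 15/224 = 8/15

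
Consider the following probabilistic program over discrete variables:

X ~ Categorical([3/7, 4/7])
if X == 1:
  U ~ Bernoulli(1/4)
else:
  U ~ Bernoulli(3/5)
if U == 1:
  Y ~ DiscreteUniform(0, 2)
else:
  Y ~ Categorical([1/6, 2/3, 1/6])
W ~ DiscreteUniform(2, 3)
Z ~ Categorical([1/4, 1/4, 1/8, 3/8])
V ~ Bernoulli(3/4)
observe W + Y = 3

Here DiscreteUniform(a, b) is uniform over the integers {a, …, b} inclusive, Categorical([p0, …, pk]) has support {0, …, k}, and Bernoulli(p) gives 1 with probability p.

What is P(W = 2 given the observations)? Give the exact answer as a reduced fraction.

Enumerate traces; 64 have nonzero weight after conditioning:
  (X=0, U=0, Y=0, W=3, Z=0, V=0) weight 1/1120
  (X=0, U=0, Y=0, W=3, Z=0, V=1) weight 3/1120
  (X=0, U=0, Y=0, W=3, Z=1, V=0) weight 1/1120
  (X=0, U=0, Y=0, W=3, Z=1, V=1) weight 3/1120
  (X=0, U=0, Y=0, W=3, Z=2, V=0) weight 1/2240
  (X=0, U=0, Y=0, W=3, Z=2, V=1) weight 3/2240
  (X=0, U=0, Y=0, W=3, Z=3, V=0) weight 3/2240
  (X=0, U=0, Y=0, W=3, Z=3, V=1) weight 9/2240
  (X=0, U=0, Y=1, W=2, Z=0, V=0) weight 1/280
  … 55 more
Group by W:
  weight(W=2) = 4/15
  weight(W=3) = 7/60
Total weight = 4/15 + 7/60 = 23/60
P(W=2 | obs) = 4/15 / 23/60 = 16/23
P(W=3 | obs) = 7/60 / 23/60 = 7/23

P(W = 2 | obs) = 16/23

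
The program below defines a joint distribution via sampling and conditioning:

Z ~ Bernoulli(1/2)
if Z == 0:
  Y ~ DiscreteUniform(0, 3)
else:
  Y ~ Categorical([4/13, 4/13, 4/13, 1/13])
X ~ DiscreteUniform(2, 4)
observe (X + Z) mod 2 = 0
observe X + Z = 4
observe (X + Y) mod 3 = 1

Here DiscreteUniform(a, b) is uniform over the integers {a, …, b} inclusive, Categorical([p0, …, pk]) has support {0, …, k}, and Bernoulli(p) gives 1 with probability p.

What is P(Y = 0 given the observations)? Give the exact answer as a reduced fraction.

Enumerate traces; 3 have nonzero weight after conditioning:
  (Z=0, Y=0, X=4) weight 1/24
  (Z=0, Y=3, X=4) weight 1/24
  (Z=1, Y=1, X=3) weight 2/39
Group by Y:
  weight(Y=0) = 1/24
  weight(Y=1) = 2/39
  weight(Y=3) = 1/24
Total weight = 1/24 + 2/39 + 1/24 = 7/52
P(Y=0 | obs) = 1/24 / 7/52 = 13/42
P(Y=1 | obs) = 2/39 / 7/52 = 8/21
P(Y=3 | obs) = 1/24 / 7/52 = 13/42

P(Y = 0 | obs) = 13/42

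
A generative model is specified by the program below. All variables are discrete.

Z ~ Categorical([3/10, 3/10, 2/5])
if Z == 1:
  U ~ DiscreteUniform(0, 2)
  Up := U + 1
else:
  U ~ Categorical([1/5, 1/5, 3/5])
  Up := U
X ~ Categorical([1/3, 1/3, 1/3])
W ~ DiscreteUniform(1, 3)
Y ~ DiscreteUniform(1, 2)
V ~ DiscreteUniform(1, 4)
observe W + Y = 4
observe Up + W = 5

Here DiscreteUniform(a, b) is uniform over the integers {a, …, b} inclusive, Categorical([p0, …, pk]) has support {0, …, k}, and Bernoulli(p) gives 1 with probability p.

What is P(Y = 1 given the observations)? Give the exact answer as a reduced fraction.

Enumerate traces; 48 have nonzero weight after conditioning:
  (Z=0, U=2, X=0, W=3, Y=1, V=1) weight 1/400
  (Z=0, U=2, X=0, W=3, Y=1, V=2) weight 1/400
  (Z=0, U=2, X=0, W=3, Y=1, V=3) weight 1/400
  (Z=0, U=2, X=0, W=3, Y=1, V=4) weight 1/400
  (Z=0, U=2, X=1, W=3, Y=1, V=1) weight 1/400
  (Z=0, U=2, X=1, W=3, Y=1, V=2) weight 1/400
  (Z=0, U=2, X=1, W=3, Y=1, V=3) weight 1/400
  (Z=0, U=2, X=1, W=3, Y=1, V=4) weight 1/400
  (Z=1, U=2, X=0, W=2, Y=2, V=1) weight 1/720
  … 39 more
Group by Y:
  weight(Y=1) = 13/150
  weight(Y=2) = 1/60
Total weight = 13/150 + 1/60 = 31/300
P(Y=1 | obs) = 13/150 / 31/300 = 26/31
P(Y=2 | obs) = 1/60 / 31/300 = 5/31

P(Y = 1 | obs) = 26/31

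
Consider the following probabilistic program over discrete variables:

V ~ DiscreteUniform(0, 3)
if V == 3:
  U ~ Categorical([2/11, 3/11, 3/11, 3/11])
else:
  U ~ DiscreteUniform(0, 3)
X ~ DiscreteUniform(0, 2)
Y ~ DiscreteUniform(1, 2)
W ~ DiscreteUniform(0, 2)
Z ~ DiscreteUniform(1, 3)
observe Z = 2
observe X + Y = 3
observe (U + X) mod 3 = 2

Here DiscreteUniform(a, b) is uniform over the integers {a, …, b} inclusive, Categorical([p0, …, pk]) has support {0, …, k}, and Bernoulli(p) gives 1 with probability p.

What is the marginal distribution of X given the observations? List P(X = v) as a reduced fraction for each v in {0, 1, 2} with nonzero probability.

Enumerate traces; 36 have nonzero weight after conditioning:
  (V=0, U=0, X=2, Y=1, W=0, Z=2) weight 1/864
  (V=0, U=0, X=2, Y=1, W=1, Z=2) weight 1/864
  (V=0, U=0, X=2, Y=1, W=2, Z=2) weight 1/864
  (V=0, U=1, X=1, Y=2, W=0, Z=2) weight 1/864
  (V=0, U=1, X=1, Y=2, W=1, Z=2) weight 1/864
  (V=0, U=1, X=1, Y=2, W=2, Z=2) weight 1/864
  (V=0, U=3, X=2, Y=1, W=0, Z=2) weight 1/864
  (V=0, U=3, X=2, Y=1, W=1, Z=2) weight 1/864
  … 28 more
Group by X:
  weight(X=1) = 5/352
  weight(X=2) = 43/1584
Total weight = 5/352 + 43/1584 = 131/3168
P(X=1 | obs) = 5/352 / 131/3168 = 45/131
P(X=2 | obs) = 43/1584 / 131/3168 = 86/131

P(X=1) = 45/131, P(X=2) = 86/131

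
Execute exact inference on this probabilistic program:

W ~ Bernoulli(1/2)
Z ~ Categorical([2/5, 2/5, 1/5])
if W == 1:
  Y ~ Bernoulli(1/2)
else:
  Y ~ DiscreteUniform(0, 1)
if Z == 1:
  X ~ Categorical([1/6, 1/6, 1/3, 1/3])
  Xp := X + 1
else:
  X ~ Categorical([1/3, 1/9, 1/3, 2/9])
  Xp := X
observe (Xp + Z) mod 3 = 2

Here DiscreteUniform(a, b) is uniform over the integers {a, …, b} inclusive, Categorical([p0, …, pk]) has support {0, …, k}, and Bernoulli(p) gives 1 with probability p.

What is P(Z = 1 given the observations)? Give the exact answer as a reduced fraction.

P(Z = 1 | obs) = 9/20

Enumerate traces; 20 have nonzero weight after conditioning:
  (W=0, Z=0, Y=0, X=2) weight 1/30
  (W=0, Z=0, Y=1, X=2) weight 1/30
  (W=0, Z=1, Y=0, X=0) weight 1/60
  (W=0, Z=1, Y=0, X=3) weight 1/30
  (W=0, Z=1, Y=1, X=0) weight 1/60
  (W=0, Z=1, Y=1, X=3) weight 1/30
  (W=0, Z=2, Y=0, X=0) weight 1/60
  (W=0, Z=2, Y=0, X=3) weight 1/90
  … 12 more
Group by Z:
  weight(Z=0) = 2/15
  weight(Z=1) = 1/5
  weight(Z=2) = 1/9
Total weight = 2/15 + 1/5 + 1/9 = 4/9
P(Z=0 | obs) = 2/15 / 4/9 = 3/10
P(Z=1 | obs) = 1/5 / 4/9 = 9/20
P(Z=2 | obs) = 1/9 / 4/9 = 1/4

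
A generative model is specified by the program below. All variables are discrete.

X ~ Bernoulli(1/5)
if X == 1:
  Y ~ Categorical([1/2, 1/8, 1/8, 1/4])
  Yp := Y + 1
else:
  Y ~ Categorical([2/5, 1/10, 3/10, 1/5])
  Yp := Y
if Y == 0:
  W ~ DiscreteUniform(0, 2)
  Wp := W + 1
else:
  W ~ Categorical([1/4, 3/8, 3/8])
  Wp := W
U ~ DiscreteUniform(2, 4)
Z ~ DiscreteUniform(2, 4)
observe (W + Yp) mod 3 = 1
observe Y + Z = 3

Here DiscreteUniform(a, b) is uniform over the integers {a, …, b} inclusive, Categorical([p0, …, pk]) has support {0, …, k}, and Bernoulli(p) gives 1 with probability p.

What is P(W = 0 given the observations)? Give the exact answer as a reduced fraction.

P(W = 0 | obs) = 256/813

Enumerate traces; 12 have nonzero weight after conditioning:
  (X=0, Y=0, W=1, U=2, Z=3) weight 8/675
  (X=0, Y=0, W=1, U=3, Z=3) weight 8/675
  (X=0, Y=0, W=1, U=4, Z=3) weight 8/675
  (X=0, Y=1, W=0, U=2, Z=2) weight 1/450
  (X=0, Y=1, W=0, U=3, Z=2) weight 1/450
  (X=0, Y=1, W=0, U=4, Z=2) weight 1/450
  (X=1, Y=0, W=0, U=2, Z=3) weight 1/270
  (X=1, Y=0, W=0, U=3, Z=3) weight 1/270
  (X=1, Y=1, W=2, U=2, Z=2) weight 1/960
  … 3 more
Group by W:
  weight(W=0) = 4/225
  weight(W=1) = 8/225
  weight(W=2) = 1/320
Total weight = 4/225 + 8/225 + 1/320 = 271/4800
P(W=0 | obs) = 4/225 / 271/4800 = 256/813
P(W=1 | obs) = 8/225 / 271/4800 = 512/813
P(W=2 | obs) = 1/320 / 271/4800 = 15/271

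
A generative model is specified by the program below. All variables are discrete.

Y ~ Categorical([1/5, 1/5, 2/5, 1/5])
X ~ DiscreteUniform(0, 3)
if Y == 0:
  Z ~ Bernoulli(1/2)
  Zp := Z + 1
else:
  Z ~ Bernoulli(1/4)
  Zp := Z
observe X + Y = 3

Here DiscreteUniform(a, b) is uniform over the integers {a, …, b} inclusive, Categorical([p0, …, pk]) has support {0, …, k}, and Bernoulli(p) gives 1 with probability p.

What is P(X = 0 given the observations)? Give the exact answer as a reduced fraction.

Enumerate traces; 8 have nonzero weight after conditioning:
  (Y=0, X=3, Z=0) weight 1/40
  (Y=0, X=3, Z=1) weight 1/40
  (Y=1, X=2, Z=0) weight 3/80
  (Y=1, X=2, Z=1) weight 1/80
  (Y=2, X=1, Z=0) weight 3/40
  (Y=2, X=1, Z=1) weight 1/40
  (Y=3, X=0, Z=0) weight 3/80
  (Y=3, X=0, Z=1) weight 1/80
Group by X:
  weight(X=0) = 1/20
  weight(X=1) = 1/10
  weight(X=2) = 1/20
  weight(X=3) = 1/20
Total weight = 1/20 + 1/10 + 1/20 + 1/20 = 1/4
P(X=0 | obs) = 1/20 / 1/4 = 1/5
P(X=1 | obs) = 1/10 / 1/4 = 2/5
P(X=2 | obs) = 1/20 / 1/4 = 1/5
P(X=3 | obs) = 1/20 / 1/4 = 1/5

P(X = 0 | obs) = 1/5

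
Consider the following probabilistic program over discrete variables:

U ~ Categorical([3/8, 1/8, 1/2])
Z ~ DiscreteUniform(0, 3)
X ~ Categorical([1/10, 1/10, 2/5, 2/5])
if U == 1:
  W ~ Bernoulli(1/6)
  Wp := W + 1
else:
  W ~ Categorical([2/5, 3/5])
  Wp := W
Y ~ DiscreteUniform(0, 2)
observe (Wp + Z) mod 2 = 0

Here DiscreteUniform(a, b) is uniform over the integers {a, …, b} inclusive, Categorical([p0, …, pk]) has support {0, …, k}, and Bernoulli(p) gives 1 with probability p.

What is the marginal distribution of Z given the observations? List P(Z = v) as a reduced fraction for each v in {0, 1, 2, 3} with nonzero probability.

P(Z=0) = 89/480, P(Z=1) = 151/480, P(Z=2) = 89/480, P(Z=3) = 151/480

Enumerate traces; 144 have nonzero weight after conditioning:
  (U=0, Z=0, X=0, W=0, Y=0) weight 1/800
  (U=0, Z=0, X=0, W=0, Y=1) weight 1/800
  (U=0, Z=0, X=0, W=0, Y=2) weight 1/800
  (U=0, Z=0, X=1, W=0, Y=0) weight 1/800
  (U=0, Z=0, X=1, W=0, Y=1) weight 1/800
  (U=0, Z=0, X=1, W=0, Y=2) weight 1/800
  (U=0, Z=0, X=2, W=0, Y=0) weight 1/200
  (U=0, Z=0, X=2, W=0, Y=1) weight 1/200
  (U=0, Z=1, X=0, W=1, Y=0) weight 3/1600
  (U=0, Z=2, X=0, W=0, Y=0) weight 1/800
  … 134 more
Group by Z:
  weight(Z=0) = 89/960
  weight(Z=1) = 151/960
  weight(Z=2) = 89/960
  weight(Z=3) = 151/960
Total weight = 89/960 + 151/960 + 89/960 + 151/960 = 1/2
P(Z=0 | obs) = 89/960 / 1/2 = 89/480
P(Z=1 | obs) = 151/960 / 1/2 = 151/480
P(Z=2 | obs) = 89/960 / 1/2 = 89/480
P(Z=3 | obs) = 151/960 / 1/2 = 151/480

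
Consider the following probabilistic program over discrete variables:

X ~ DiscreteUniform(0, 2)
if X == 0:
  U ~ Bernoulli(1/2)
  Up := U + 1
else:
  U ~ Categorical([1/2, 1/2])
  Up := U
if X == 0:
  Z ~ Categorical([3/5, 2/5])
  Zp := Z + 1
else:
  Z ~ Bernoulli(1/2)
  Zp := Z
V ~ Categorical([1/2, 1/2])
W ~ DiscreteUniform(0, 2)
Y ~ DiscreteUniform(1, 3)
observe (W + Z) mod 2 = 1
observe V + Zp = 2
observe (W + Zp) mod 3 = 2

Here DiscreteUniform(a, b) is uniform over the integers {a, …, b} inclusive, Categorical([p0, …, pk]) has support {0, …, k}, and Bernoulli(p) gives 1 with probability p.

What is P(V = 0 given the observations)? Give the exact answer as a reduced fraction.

Enumerate traces; 12 have nonzero weight after conditioning:
  (X=0, U=0, Z=0, V=1, W=1, Y=1) weight 1/180
  (X=0, U=0, Z=0, V=1, W=1, Y=2) weight 1/180
  (X=0, U=0, Z=0, V=1, W=1, Y=3) weight 1/180
  (X=0, U=0, Z=1, V=0, W=0, Y=1) weight 1/270
  (X=0, U=0, Z=1, V=0, W=0, Y=2) weight 1/270
  (X=0, U=0, Z=1, V=0, W=0, Y=3) weight 1/270
  (X=0, U=1, Z=0, V=1, W=1, Y=1) weight 1/180
  (X=0, U=1, Z=0, V=1, W=1, Y=2) weight 1/180
  … 4 more
Group by V:
  weight(V=0) = 1/45
  weight(V=1) = 1/30
Total weight = 1/45 + 1/30 = 1/18
P(V=0 | obs) = 1/45 / 1/18 = 2/5
P(V=1 | obs) = 1/30 / 1/18 = 3/5

P(V = 0 | obs) = 2/5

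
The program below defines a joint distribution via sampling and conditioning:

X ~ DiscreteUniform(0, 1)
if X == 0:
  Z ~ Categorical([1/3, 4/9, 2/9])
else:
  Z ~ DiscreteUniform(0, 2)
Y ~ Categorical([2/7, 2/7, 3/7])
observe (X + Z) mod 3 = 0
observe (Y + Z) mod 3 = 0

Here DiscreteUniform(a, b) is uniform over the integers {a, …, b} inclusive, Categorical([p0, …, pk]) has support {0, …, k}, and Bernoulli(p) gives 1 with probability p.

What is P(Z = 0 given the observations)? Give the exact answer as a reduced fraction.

P(Z = 0 | obs) = 1/2

Enumerate traces; 2 have nonzero weight after conditioning:
  (X=0, Z=0, Y=0) weight 1/21
  (X=1, Z=2, Y=1) weight 1/21
Group by Z:
  weight(Z=0) = 1/21
  weight(Z=2) = 1/21
Total weight = 1/21 + 1/21 = 2/21
P(Z=0 | obs) = 1/21 / 2/21 = 1/2
P(Z=2 | obs) = 1/21 / 2/21 = 1/2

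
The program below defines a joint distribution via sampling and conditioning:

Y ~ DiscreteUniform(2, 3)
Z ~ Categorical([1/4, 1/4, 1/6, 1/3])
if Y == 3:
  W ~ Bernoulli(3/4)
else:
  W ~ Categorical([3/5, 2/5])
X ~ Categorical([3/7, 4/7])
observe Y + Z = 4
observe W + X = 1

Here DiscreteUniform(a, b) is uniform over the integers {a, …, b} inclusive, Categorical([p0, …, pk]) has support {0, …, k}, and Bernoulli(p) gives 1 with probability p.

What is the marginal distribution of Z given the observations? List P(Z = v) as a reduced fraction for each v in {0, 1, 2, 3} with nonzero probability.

Enumerate traces; 4 have nonzero weight after conditioning:
  (Y=2, Z=2, W=0, X=1) weight 1/35
  (Y=2, Z=2, W=1, X=0) weight 1/70
  (Y=3, Z=1, W=0, X=1) weight 1/56
  (Y=3, Z=1, W=1, X=0) weight 9/224
Group by Z:
  weight(Z=1) = 13/224
  weight(Z=2) = 3/70
Total weight = 13/224 + 3/70 = 113/1120
P(Z=1 | obs) = 13/224 / 113/1120 = 65/113
P(Z=2 | obs) = 3/70 / 113/1120 = 48/113

P(Z=1) = 65/113, P(Z=2) = 48/113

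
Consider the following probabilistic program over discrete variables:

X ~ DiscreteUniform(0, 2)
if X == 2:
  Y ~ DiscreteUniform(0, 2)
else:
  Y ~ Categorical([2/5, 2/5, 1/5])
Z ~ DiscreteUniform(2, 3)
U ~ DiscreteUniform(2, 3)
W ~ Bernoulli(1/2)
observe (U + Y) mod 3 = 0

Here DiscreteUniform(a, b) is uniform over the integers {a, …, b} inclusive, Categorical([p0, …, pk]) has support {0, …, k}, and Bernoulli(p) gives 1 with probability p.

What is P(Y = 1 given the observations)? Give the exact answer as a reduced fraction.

P(Y = 1 | obs) = 1/2

Enumerate traces; 24 have nonzero weight after conditioning:
  (X=0, Y=0, Z=2, U=3, W=0) weight 1/60
  (X=0, Y=0, Z=2, U=3, W=1) weight 1/60
  (X=0, Y=0, Z=3, U=3, W=0) weight 1/60
  (X=0, Y=0, Z=3, U=3, W=1) weight 1/60
  (X=0, Y=1, Z=2, U=2, W=0) weight 1/60
  (X=0, Y=1, Z=2, U=2, W=1) weight 1/60
  (X=0, Y=1, Z=3, U=2, W=0) weight 1/60
  (X=0, Y=1, Z=3, U=2, W=1) weight 1/60
  … 16 more
Group by Y:
  weight(Y=0) = 17/90
  weight(Y=1) = 17/90
Total weight = 17/90 + 17/90 = 17/45
P(Y=0 | obs) = 17/90 / 17/45 = 1/2
P(Y=1 | obs) = 17/90 / 17/45 = 1/2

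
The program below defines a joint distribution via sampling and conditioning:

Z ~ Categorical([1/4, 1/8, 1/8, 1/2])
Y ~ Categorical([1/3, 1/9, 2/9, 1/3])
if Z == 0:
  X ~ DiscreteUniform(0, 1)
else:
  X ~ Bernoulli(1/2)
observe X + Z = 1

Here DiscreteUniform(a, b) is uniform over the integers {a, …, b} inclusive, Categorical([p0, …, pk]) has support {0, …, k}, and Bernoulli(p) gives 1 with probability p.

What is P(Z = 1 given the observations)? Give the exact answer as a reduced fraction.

Enumerate traces; 8 have nonzero weight after conditioning:
  (Z=0, Y=0, X=1) weight 1/24
  (Z=0, Y=1, X=1) weight 1/72
  (Z=0, Y=2, X=1) weight 1/36
  (Z=0, Y=3, X=1) weight 1/24
  (Z=1, Y=0, X=0) weight 1/48
  (Z=1, Y=1, X=0) weight 1/144
  (Z=1, Y=2, X=0) weight 1/72
  (Z=1, Y=3, X=0) weight 1/48
Group by Z:
  weight(Z=0) = 1/8
  weight(Z=1) = 1/16
Total weight = 1/8 + 1/16 = 3/16
P(Z=0 | obs) = 1/8 / 3/16 = 2/3
P(Z=1 | obs) = 1/16 / 3/16 = 1/3

P(Z = 1 | obs) = 1/3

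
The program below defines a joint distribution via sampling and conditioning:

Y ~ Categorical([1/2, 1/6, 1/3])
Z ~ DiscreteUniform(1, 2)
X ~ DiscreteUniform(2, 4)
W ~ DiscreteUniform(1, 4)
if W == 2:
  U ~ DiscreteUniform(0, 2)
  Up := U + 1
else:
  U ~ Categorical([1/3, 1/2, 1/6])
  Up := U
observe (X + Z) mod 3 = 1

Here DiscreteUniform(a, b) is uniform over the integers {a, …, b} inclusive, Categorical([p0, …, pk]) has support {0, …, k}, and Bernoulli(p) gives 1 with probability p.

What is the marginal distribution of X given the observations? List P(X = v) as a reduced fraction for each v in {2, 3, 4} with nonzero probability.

Enumerate traces; 72 have nonzero weight after conditioning:
  (Y=0, Z=1, X=3, W=1, U=0) weight 1/144
  (Y=0, Z=1, X=3, W=1, U=1) weight 1/96
  (Y=0, Z=1, X=3, W=1, U=2) weight 1/288
  (Y=0, Z=1, X=3, W=2, U=0) weight 1/144
  (Y=0, Z=1, X=3, W=2, U=1) weight 1/144
  (Y=0, Z=1, X=3, W=2, U=2) weight 1/144
  (Y=0, Z=1, X=3, W=3, U=0) weight 1/144
  (Y=0, Z=1, X=3, W=3, U=1) weight 1/96
  (Y=0, Z=2, X=2, W=1, U=0) weight 1/144
  … 63 more
Group by X:
  weight(X=2) = 1/6
  weight(X=3) = 1/6
Total weight = 1/6 + 1/6 = 1/3
P(X=2 | obs) = 1/6 / 1/3 = 1/2
P(X=3 | obs) = 1/6 / 1/3 = 1/2

P(X=2) = 1/2, P(X=3) = 1/2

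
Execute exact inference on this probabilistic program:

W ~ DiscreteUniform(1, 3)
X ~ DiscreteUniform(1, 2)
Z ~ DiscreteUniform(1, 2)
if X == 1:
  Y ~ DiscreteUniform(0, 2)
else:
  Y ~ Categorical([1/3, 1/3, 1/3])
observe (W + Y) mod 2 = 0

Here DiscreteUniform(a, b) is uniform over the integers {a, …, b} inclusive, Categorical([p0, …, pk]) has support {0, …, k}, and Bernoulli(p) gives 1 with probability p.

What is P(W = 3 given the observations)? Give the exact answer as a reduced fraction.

Enumerate traces; 16 have nonzero weight after conditioning:
  (W=1, X=1, Z=1, Y=1) weight 1/36
  (W=1, X=1, Z=2, Y=1) weight 1/36
  (W=1, X=2, Z=1, Y=1) weight 1/36
  (W=1, X=2, Z=2, Y=1) weight 1/36
  (W=2, X=1, Z=1, Y=0) weight 1/36
  (W=2, X=1, Z=1, Y=2) weight 1/36
  (W=2, X=1, Z=2, Y=0) weight 1/36
  (W=2, X=1, Z=2, Y=2) weight 1/36
  (W=3, X=1, Z=1, Y=1) weight 1/36
  … 7 more
Group by W:
  weight(W=1) = 1/9
  weight(W=2) = 2/9
  weight(W=3) = 1/9
Total weight = 1/9 + 2/9 + 1/9 = 4/9
P(W=1 | obs) = 1/9 / 4/9 = 1/4
P(W=2 | obs) = 2/9 / 4/9 = 1/2
P(W=3 | obs) = 1/9 / 4/9 = 1/4

P(W = 3 | obs) = 1/4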